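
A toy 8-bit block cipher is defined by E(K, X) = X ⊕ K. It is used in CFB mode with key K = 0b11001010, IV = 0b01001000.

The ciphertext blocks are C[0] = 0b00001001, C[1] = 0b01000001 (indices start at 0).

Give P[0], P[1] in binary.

CFB decryption: P_i = C_i ⊕ E(K, C_{i−1}), with C_{−1} = IV.
P[0]: E(K, 0b01001000) = 0b10000010; 0b00001001 ⊕ 0b10000010 = 0b10001011.
P[1]: E(K, 0b00001001) = 0b11000011; 0b01000001 ⊕ 0b11000011 = 0b10000010.

P[0] = 0b10001011, P[1] = 0b10000010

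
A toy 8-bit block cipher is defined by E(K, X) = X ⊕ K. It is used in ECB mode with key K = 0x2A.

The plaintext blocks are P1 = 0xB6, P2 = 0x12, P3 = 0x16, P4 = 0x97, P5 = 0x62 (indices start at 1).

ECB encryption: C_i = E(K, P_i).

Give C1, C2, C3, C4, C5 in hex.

C1: E(K, 0xB6) = 0x9C.
C2: E(K, 0x12) = 0x38.
C3: E(K, 0x16) = 0x3C.
C4: E(K, 0x97) = 0xBD.
C5: E(K, 0x62) = 0x48.

C1 = 0x9C, C2 = 0x38, C3 = 0x3C, C4 = 0xBD, C5 = 0x48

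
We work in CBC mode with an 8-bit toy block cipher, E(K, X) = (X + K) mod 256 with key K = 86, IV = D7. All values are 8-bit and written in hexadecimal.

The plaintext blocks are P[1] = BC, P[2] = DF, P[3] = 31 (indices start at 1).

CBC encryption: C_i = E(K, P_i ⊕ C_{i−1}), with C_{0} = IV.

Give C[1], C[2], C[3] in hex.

C[1]: P[1] ⊕ D7 = 6B; E(K, 6B) = F1.
C[2]: P[2] ⊕ F1 = 2E; E(K, 2E) = B4.
C[3]: P[3] ⊕ B4 = 85; E(K, 85) = 0B.

C[1] = F1, C[2] = B4, C[3] = 0B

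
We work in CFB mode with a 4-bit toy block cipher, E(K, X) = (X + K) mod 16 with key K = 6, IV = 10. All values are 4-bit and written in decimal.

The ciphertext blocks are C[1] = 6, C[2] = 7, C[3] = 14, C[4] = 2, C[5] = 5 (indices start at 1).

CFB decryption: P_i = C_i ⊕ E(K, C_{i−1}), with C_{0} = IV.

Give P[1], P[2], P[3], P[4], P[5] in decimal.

P[1]: E(K, 10) = 0; 6 ⊕ 0 = 6.
P[2]: E(K, 6) = 12; 7 ⊕ 12 = 11.
P[3]: E(K, 7) = 13; 14 ⊕ 13 = 3.
P[4]: E(K, 14) = 4; 2 ⊕ 4 = 6.
P[5]: E(K, 2) = 8; 5 ⊕ 8 = 13.

P[1] = 6, P[2] = 11, P[3] = 3, P[4] = 6, P[5] = 13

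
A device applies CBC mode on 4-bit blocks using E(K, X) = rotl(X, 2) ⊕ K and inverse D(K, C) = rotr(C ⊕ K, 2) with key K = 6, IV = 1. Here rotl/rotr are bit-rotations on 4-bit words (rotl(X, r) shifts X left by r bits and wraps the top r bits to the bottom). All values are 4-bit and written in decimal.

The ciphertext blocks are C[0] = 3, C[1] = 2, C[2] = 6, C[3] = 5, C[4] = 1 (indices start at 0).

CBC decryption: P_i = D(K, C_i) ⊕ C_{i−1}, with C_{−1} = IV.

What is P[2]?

P[2] = 2

P[2]: D(K, 6) = 0; 0 ⊕ 2 = 2.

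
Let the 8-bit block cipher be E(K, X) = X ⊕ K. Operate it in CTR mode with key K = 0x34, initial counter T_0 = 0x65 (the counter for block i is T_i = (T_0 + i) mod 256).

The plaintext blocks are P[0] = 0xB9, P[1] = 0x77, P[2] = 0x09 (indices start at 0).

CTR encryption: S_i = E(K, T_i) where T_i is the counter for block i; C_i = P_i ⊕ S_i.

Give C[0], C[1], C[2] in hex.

C[0] = 0xE8, C[1] = 0x25, C[2] = 0x5A

C[0]: T = 0x65, S = E(K, T) = 0x51; 0xB9 ⊕ 0x51 = 0xE8.
C[1]: T = 0x66, S = E(K, T) = 0x52; 0x77 ⊕ 0x52 = 0x25.
C[2]: T = 0x67, S = E(K, T) = 0x53; 0x09 ⊕ 0x53 = 0x5A.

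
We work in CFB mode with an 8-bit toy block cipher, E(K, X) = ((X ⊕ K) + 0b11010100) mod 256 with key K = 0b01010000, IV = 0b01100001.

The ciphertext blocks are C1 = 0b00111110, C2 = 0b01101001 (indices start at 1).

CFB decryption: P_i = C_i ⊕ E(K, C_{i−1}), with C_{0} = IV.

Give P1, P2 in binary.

P1: E(K, 0b01100001) = 0b00000101; 0b00111110 ⊕ 0b00000101 = 0b00111011.
P2: E(K, 0b00111110) = 0b01000010; 0b01101001 ⊕ 0b01000010 = 0b00101011.

P1 = 0b00111011, P2 = 0b00101011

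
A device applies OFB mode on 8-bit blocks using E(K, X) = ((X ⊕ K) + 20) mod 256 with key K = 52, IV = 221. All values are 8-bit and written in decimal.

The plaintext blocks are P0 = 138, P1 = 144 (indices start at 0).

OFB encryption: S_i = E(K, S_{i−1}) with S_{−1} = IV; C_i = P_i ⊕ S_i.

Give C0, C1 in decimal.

C0: S = E(K, 221) = 253; 138 ⊕ 253 = 119.
C1: S = E(K, 253) = 221; 144 ⊕ 221 = 77.

C0 = 119, C1 = 77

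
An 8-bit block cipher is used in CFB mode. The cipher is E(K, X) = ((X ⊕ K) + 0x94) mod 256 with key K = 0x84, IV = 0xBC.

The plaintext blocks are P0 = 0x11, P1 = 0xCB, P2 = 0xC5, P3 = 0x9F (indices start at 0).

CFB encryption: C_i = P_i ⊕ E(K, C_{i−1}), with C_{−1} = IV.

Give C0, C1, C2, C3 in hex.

C0: E(K, 0xBC) = 0xCC; 0x11 ⊕ 0xCC = 0xDD.
C1: E(K, 0xDD) = 0xED; 0xCB ⊕ 0xED = 0x26.
C2: E(K, 0x26) = 0x36; 0xC5 ⊕ 0x36 = 0xF3.
C3: E(K, 0xF3) = 0x0B; 0x9F ⊕ 0x0B = 0x94.

C0 = 0xDD, C1 = 0x26, C2 = 0xF3, C3 = 0x94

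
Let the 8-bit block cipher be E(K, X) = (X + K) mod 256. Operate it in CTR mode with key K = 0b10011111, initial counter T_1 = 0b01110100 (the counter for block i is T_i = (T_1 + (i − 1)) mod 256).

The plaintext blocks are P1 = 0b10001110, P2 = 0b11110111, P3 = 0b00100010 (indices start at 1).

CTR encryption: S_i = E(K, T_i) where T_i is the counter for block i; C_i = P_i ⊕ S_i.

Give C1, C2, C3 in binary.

C1: T = 0b01110100, S = E(K, T) = 0b00010011; 0b10001110 ⊕ 0b00010011 = 0b10011101.
C2: T = 0b01110101, S = E(K, T) = 0b00010100; 0b11110111 ⊕ 0b00010100 = 0b11100011.
C3: T = 0b01110110, S = E(K, T) = 0b00010101; 0b00100010 ⊕ 0b00010101 = 0b00110111.

C1 = 0b10011101, C2 = 0b11100011, C3 = 0b00110111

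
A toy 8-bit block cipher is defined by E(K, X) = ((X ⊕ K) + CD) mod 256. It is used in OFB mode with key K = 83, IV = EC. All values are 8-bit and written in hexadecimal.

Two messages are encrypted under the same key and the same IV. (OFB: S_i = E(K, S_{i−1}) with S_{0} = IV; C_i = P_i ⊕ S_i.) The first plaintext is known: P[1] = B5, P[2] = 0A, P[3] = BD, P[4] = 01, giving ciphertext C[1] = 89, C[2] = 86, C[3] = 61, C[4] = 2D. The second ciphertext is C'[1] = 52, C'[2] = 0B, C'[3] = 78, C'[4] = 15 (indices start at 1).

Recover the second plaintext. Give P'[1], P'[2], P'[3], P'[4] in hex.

P'[1] = 6E, P'[2] = 87, P'[3] = A4, P'[4] = 39

In OFB with a reused IV, both messages share the same keystream S_i, so C_i ⊕ C'_i = P_i ⊕ P'_i and thus P'_i = P_i ⊕ C_i ⊕ C'_i.
P'[1]: B5 ⊕ 89 ⊕ 52 = 6E.
P'[2]: 0A ⊕ 86 ⊕ 0B = 87.
P'[3]: BD ⊕ 61 ⊕ 78 = A4.
P'[4]: 01 ⊕ 2D ⊕ 15 = 39.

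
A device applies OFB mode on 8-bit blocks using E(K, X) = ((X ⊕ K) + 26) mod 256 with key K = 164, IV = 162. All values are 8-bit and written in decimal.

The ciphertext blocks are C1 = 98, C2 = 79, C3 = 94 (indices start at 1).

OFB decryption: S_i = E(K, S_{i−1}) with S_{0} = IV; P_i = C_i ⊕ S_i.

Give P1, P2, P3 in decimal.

P1: S = E(K, 162) = 32; 98 ⊕ 32 = 66.
P2: S = E(K, 32) = 158; 79 ⊕ 158 = 209.
P3: S = E(K, 158) = 84; 94 ⊕ 84 = 10.

P1 = 66, P2 = 209, P3 = 10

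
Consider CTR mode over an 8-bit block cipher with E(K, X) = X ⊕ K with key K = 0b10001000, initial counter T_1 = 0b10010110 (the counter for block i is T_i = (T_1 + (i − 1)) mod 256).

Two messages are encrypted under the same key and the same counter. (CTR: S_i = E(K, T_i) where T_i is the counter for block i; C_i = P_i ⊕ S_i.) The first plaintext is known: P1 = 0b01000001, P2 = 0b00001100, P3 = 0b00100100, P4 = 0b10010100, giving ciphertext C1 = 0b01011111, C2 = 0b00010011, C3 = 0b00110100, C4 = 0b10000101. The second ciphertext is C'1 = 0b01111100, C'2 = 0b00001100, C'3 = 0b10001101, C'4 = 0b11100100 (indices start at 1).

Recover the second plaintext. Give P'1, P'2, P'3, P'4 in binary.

In CTR with a reused counter, both messages share the same keystream S_i, so C_i ⊕ C'_i = P_i ⊕ P'_i and thus P'_i = P_i ⊕ C_i ⊕ C'_i.
P'1: 0b01000001 ⊕ 0b01011111 ⊕ 0b01111100 = 0b01100010.
P'2: 0b00001100 ⊕ 0b00010011 ⊕ 0b00001100 = 0b00010011.
P'3: 0b00100100 ⊕ 0b00110100 ⊕ 0b10001101 = 0b10011101.
P'4: 0b10010100 ⊕ 0b10000101 ⊕ 0b11100100 = 0b11110101.

P'1 = 0b01100010, P'2 = 0b00010011, P'3 = 0b10011101, P'4 = 0b11110101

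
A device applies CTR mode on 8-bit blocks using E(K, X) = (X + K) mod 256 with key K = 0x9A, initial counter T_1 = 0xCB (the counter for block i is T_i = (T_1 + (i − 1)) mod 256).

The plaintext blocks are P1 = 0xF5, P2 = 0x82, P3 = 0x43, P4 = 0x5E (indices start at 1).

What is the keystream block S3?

0x67

CTR encryption: S_i = E(K, T_i) where T_i is the counter for block i; C_i = P_i ⊕ S_i.
C1: T = 0xCB, S = E(K, T) = 0x65; 0xF5 ⊕ 0x65 = 0x90.
C2: T = 0xCC, S = E(K, T) = 0x66; 0x82 ⊕ 0x66 = 0xE4.
C3: T = 0xCD, S = E(K, T) = 0x67; 0x43 ⊕ 0x67 = 0x24.
So S3 = 0x67.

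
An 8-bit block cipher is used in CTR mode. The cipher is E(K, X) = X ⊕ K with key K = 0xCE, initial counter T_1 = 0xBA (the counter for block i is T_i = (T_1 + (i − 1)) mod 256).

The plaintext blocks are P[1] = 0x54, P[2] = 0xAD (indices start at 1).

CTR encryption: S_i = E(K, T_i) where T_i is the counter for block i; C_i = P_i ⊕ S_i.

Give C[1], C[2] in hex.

C[1]: T = 0xBA, S = E(K, T) = 0x74; 0x54 ⊕ 0x74 = 0x20.
C[2]: T = 0xBB, S = E(K, T) = 0x75; 0xAD ⊕ 0x75 = 0xD8.

C[1] = 0x20, C[2] = 0xD8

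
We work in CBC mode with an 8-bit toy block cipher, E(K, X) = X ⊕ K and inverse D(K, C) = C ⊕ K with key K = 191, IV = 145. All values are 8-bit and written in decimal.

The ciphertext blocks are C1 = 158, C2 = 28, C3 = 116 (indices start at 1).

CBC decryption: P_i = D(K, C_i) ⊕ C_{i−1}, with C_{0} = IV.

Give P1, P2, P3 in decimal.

P1 = 176, P2 = 61, P3 = 215

P1: D(K, 158) = 33; 33 ⊕ 145 = 176.
P2: D(K, 28) = 163; 163 ⊕ 158 = 61.
P3: D(K, 116) = 203; 203 ⊕ 28 = 215.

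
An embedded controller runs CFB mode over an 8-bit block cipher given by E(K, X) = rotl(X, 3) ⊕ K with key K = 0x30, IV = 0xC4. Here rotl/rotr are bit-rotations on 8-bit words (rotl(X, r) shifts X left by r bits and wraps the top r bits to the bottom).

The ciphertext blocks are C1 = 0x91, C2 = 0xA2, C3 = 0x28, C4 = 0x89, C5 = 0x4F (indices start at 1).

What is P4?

P4 = 0xF8

CFB decryption: P_i = C_i ⊕ E(K, C_{i−1}), with C_{0} = IV.
P4: E(K, 0x28) = 0x71; 0x89 ⊕ 0x71 = 0xF8.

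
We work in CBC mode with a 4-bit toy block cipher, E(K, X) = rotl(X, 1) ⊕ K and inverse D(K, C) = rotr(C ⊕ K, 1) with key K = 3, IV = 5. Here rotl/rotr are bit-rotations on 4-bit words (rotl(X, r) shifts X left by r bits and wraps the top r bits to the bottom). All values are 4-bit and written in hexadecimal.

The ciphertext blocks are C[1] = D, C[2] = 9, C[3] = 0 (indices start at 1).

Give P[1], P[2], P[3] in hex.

CBC decryption: P_i = D(K, C_i) ⊕ C_{i−1}, with C_{0} = IV.
P[1]: D(K, D) = 7; 7 ⊕ 5 = 2.
P[2]: D(K, 9) = 5; 5 ⊕ D = 8.
P[3]: D(K, 0) = 9; 9 ⊕ 9 = 0.

P[1] = 2, P[2] = 8, P[3] = 0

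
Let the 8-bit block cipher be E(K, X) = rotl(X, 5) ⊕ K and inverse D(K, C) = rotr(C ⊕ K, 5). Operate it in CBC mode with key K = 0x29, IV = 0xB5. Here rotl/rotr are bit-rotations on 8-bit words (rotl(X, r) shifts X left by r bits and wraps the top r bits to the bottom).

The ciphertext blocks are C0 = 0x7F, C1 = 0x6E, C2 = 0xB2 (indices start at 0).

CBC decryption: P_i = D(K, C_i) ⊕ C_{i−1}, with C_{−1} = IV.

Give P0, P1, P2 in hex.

P0 = 0x07, P1 = 0x45, P2 = 0xB2

P0: D(K, 0x7F) = 0xB2; 0xB2 ⊕ 0xB5 = 0x07.
P1: D(K, 0x6E) = 0x3A; 0x3A ⊕ 0x7F = 0x45.
P2: D(K, 0xB2) = 0xDC; 0xDC ⊕ 0x6E = 0xB2.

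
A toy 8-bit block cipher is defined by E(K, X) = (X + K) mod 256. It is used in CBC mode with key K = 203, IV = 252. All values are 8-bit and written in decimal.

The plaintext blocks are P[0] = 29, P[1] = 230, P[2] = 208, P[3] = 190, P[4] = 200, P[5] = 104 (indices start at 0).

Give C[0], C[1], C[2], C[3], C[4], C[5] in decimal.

C[0] = 172, C[1] = 21, C[2] = 144, C[3] = 249, C[4] = 252, C[5] = 95

CBC encryption: C_i = E(K, P_i ⊕ C_{i−1}), with C_{−1} = IV.
C[0]: P[0] ⊕ 252 = 225; E(K, 225) = 172.
C[1]: P[1] ⊕ 172 = 74; E(K, 74) = 21.
C[2]: P[2] ⊕ 21 = 197; E(K, 197) = 144.
C[3]: P[3] ⊕ 144 = 46; E(K, 46) = 249.
C[4]: P[4] ⊕ 249 = 49; E(K, 49) = 252.
C[5]: P[5] ⊕ 252 = 148; E(K, 148) = 95.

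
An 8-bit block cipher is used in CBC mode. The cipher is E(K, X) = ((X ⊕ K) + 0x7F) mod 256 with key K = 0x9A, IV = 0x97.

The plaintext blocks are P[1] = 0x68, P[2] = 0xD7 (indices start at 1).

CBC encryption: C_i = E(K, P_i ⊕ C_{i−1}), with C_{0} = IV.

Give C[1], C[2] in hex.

C[1]: P[1] ⊕ 0x97 = 0xFF; E(K, 0xFF) = 0xE4.
C[2]: P[2] ⊕ 0xE4 = 0x33; E(K, 0x33) = 0x28.

C[1] = 0xE4, C[2] = 0x28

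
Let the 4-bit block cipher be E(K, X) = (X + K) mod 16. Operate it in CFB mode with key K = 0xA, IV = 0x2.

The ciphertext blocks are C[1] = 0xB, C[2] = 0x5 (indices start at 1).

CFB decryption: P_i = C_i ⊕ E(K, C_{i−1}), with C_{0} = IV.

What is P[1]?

P[1] = 0x7

P[1]: E(K, 0x2) = 0xC; 0xB ⊕ 0xC = 0x7.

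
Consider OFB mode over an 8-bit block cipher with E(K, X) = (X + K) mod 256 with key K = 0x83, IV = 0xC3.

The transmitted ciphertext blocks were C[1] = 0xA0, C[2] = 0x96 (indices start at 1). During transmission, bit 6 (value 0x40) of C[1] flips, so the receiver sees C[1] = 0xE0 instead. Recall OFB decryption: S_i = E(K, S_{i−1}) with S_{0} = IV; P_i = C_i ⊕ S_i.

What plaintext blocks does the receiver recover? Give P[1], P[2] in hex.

P[1] = 0xA6, P[2] = 0x5F

Only C[1] changed, to 0xE0. In OFB, a change in C_i flips the same bit in P_i only; the keystream is unaffected. Decrypting the received ciphertext:
P[1]: S = E(K, 0xC3) = 0x46; 0xE0 ⊕ 0x46 = 0xA6.
P[2]: S = E(K, 0x46) = 0xC9; 0x96 ⊕ 0xC9 = 0x5F.
Blocks that differ from the original plaintext: P[1].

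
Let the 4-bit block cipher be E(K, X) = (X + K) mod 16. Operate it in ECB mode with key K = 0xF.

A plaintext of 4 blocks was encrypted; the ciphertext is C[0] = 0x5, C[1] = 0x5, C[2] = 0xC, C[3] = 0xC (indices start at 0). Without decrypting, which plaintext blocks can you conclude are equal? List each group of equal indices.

P[0] = P[1]; P[2] = P[3]

ECB encrypts each block independently with the same key, so equal ciphertext blocks imply equal plaintext blocks.
C[0] = C[1] = 0x5, so P[0] = P[1].
C[2] = C[3] = 0xC, so P[2] = P[3].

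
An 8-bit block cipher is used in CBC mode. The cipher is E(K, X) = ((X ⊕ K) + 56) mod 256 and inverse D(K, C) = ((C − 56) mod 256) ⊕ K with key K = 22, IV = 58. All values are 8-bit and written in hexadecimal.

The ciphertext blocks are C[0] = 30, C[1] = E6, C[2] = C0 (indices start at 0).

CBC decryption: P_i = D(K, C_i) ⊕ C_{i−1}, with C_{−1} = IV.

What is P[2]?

P[2]: D(K, C0) = 48; 48 ⊕ E6 = AE.

P[2] = AE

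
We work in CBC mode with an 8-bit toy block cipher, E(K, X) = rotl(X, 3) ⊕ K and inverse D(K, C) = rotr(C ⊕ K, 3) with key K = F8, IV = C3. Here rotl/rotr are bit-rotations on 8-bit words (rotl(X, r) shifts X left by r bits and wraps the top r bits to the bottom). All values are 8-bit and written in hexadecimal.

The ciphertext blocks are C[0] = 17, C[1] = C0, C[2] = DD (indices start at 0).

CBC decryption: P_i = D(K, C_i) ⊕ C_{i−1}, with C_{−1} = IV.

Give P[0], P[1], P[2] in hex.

P[0] = 3E, P[1] = 10, P[2] = 64

P[0]: D(K, 17) = FD; FD ⊕ C3 = 3E.
P[1]: D(K, C0) = 07; 07 ⊕ 17 = 10.
P[2]: D(K, DD) = A4; A4 ⊕ C0 = 64.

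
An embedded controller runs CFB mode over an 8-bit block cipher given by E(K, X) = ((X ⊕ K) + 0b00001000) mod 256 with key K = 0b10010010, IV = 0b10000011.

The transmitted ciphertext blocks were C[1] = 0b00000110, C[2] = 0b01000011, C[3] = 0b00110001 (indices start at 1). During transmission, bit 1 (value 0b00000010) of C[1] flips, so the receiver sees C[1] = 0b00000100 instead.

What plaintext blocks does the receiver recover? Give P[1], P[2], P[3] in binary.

CFB decryption: P_i = C_i ⊕ E(K, C_{i−1}), with C_{0} = IV.
Only C[1] changed, to 0b00000100. In CFB, a change in C_i flips the same bit in P_i and garbles P_{i+1}. Decrypting the received ciphertext:
P[1]: E(K, 0b10000011) = 0b00011001; 0b00000100 ⊕ 0b00011001 = 0b00011101.
P[2]: E(K, 0b00000100) = 0b10011110; 0b01000011 ⊕ 0b10011110 = 0b11011101.
P[3]: E(K, 0b01000011) = 0b11011001; 0b00110001 ⊕ 0b11011001 = 0b11101000.
Blocks that differ from the original plaintext: P[1], P[2].

P[1] = 0b00011101, P[2] = 0b11011101, P[3] = 0b11101000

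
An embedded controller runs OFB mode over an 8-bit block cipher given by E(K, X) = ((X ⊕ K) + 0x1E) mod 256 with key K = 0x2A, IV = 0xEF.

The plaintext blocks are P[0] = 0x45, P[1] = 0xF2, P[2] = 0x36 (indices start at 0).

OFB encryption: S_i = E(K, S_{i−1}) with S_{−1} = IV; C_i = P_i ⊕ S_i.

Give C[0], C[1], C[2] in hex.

C[0] = 0xA6, C[1] = 0x15, C[2] = 0xDD

C[0]: S = E(K, 0xEF) = 0xE3; 0x45 ⊕ 0xE3 = 0xA6.
C[1]: S = E(K, 0xE3) = 0xE7; 0xF2 ⊕ 0xE7 = 0x15.
C[2]: S = E(K, 0xE7) = 0xEB; 0x36 ⊕ 0xEB = 0xDD.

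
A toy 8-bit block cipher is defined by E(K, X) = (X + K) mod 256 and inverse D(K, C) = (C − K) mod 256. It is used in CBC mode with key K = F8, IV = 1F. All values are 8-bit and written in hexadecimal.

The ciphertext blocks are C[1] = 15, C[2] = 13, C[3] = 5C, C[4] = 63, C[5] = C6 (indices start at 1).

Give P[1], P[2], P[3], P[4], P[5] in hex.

P[1] = 02, P[2] = 0E, P[3] = 77, P[4] = 37, P[5] = AD

CBC decryption: P_i = D(K, C_i) ⊕ C_{i−1}, with C_{0} = IV.
P[1]: D(K, 15) = 1D; 1D ⊕ 1F = 02.
P[2]: D(K, 13) = 1B; 1B ⊕ 15 = 0E.
P[3]: D(K, 5C) = 64; 64 ⊕ 13 = 77.
P[4]: D(K, 63) = 6B; 6B ⊕ 5C = 37.
P[5]: D(K, C6) = CE; CE ⊕ 63 = AD.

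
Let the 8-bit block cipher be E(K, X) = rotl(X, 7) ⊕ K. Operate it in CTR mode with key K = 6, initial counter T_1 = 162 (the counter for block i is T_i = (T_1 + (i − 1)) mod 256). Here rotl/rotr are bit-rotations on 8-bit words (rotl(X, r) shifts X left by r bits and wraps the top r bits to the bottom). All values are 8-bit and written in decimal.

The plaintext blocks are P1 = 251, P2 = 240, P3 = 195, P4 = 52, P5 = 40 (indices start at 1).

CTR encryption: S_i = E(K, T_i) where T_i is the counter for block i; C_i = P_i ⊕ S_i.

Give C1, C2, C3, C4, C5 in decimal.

C1 = 172, C2 = 39, C3 = 151, C4 = 224, C5 = 125

C1: T = 162, S = E(K, T) = 87; 251 ⊕ 87 = 172.
C2: T = 163, S = E(K, T) = 215; 240 ⊕ 215 = 39.
C3: T = 164, S = E(K, T) = 84; 195 ⊕ 84 = 151.
C4: T = 165, S = E(K, T) = 212; 52 ⊕ 212 = 224.
C5: T = 166, S = E(K, T) = 85; 40 ⊕ 85 = 125.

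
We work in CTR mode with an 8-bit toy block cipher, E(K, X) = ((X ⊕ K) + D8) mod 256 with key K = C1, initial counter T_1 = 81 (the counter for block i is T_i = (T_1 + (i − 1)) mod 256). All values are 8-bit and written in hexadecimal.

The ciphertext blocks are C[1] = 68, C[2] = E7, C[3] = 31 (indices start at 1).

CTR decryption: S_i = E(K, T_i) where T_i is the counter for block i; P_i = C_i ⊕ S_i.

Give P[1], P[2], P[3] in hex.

P[1] = 70, P[2] = FC, P[3] = 2B

P[1]: T = 81, S = E(K, T) = 18; 68 ⊕ 18 = 70.
P[2]: T = 82, S = E(K, T) = 1B; E7 ⊕ 1B = FC.
P[3]: T = 83, S = E(K, T) = 1A; 31 ⊕ 1A = 2B.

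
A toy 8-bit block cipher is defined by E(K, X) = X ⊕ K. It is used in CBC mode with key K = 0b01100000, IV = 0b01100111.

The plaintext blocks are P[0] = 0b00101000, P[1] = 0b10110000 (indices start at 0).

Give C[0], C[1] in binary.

C[0] = 0b00101111, C[1] = 0b11111111

CBC encryption: C_i = E(K, P_i ⊕ C_{i−1}), with C_{−1} = IV.
C[0]: P[0] ⊕ 0b01100111 = 0b01001111; E(K, 0b01001111) = 0b00101111.
C[1]: P[1] ⊕ 0b00101111 = 0b10011111; E(K, 0b10011111) = 0b11111111.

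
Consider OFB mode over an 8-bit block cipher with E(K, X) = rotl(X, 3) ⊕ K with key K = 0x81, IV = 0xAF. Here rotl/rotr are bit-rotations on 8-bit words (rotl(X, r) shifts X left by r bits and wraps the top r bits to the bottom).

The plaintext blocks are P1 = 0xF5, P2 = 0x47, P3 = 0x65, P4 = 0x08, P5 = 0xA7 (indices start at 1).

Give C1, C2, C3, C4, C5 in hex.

OFB encryption: S_i = E(K, S_{i−1}) with S_{0} = IV; C_i = P_i ⊕ S_i.
C1: S = E(K, 0xAF) = 0xFC; 0xF5 ⊕ 0xFC = 0x09.
C2: S = E(K, 0xFC) = 0x66; 0x47 ⊕ 0x66 = 0x21.
C3: S = E(K, 0x66) = 0xB2; 0x65 ⊕ 0xB2 = 0xD7.
C4: S = E(K, 0xB2) = 0x14; 0x08 ⊕ 0x14 = 0x1C.
C5: S = E(K, 0x14) = 0x21; 0xA7 ⊕ 0x21 = 0x86.

C1 = 0x09, C2 = 0x21, C3 = 0xD7, C4 = 0x1C, C5 = 0x86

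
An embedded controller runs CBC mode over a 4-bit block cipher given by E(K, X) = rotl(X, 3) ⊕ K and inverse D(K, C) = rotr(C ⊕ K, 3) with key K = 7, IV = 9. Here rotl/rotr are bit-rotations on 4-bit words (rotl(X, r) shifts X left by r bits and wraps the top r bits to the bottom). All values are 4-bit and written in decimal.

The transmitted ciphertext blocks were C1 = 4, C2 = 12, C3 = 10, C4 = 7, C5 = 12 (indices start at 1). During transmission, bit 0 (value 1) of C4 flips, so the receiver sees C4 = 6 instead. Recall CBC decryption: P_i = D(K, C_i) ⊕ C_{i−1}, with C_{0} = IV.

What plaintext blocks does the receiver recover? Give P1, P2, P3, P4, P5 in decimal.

Only C4 changed, to 6. In CBC, a change in C_i garbles P_i and flips the same bit in P_{i+1}. Decrypting the received ciphertext:
P1: D(K, 4) = 6; 6 ⊕ 9 = 15.
P2: D(K, 12) = 7; 7 ⊕ 4 = 3.
P3: D(K, 10) = 11; 11 ⊕ 12 = 7.
P4: D(K, 6) = 2; 2 ⊕ 10 = 8.
P5: D(K, 12) = 7; 7 ⊕ 6 = 1.
Blocks that differ from the original plaintext: P4, P5.

P1 = 15, P2 = 3, P3 = 7, P4 = 8, P5 = 1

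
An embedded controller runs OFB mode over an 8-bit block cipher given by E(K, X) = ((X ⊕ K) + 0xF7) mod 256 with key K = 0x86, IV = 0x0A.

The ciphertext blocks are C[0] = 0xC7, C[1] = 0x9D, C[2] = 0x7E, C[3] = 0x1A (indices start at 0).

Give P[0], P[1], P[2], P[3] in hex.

OFB decryption: S_i = E(K, S_{i−1}) with S_{−1} = IV; P_i = C_i ⊕ S_i.
P[0]: S = E(K, 0x0A) = 0x83; 0xC7 ⊕ 0x83 = 0x44.
P[1]: S = E(K, 0x83) = 0xFC; 0x9D ⊕ 0xFC = 0x61.
P[2]: S = E(K, 0xFC) = 0x71; 0x7E ⊕ 0x71 = 0x0F.
P[3]: S = E(K, 0x71) = 0xEE; 0x1A ⊕ 0xEE = 0xF4.

P[0] = 0x44, P[1] = 0x61, P[2] = 0x0F, P[3] = 0xF4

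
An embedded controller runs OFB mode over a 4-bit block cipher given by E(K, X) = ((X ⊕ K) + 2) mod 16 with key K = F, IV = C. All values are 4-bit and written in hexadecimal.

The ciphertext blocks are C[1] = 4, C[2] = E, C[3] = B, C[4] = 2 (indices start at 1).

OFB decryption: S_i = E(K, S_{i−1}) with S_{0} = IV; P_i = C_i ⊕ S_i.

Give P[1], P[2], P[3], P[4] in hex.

P[1]: S = E(K, C) = 5; 4 ⊕ 5 = 1.
P[2]: S = E(K, 5) = C; E ⊕ C = 2.
P[3]: S = E(K, C) = 5; B ⊕ 5 = E.
P[4]: S = E(K, 5) = C; 2 ⊕ C = E.

P[1] = 1, P[2] = 2, P[3] = E, P[4] = E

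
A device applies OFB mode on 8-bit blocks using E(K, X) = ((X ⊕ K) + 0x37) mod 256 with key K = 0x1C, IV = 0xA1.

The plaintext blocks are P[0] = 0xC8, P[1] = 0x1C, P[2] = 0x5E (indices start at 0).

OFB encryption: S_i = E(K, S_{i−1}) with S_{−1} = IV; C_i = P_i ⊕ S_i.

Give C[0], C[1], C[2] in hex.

C[0] = 0x3C, C[1] = 0x03, C[2] = 0x64

C[0]: S = E(K, 0xA1) = 0xF4; 0xC8 ⊕ 0xF4 = 0x3C.
C[1]: S = E(K, 0xF4) = 0x1F; 0x1C ⊕ 0x1F = 0x03.
C[2]: S = E(K, 0x1F) = 0x3A; 0x5E ⊕ 0x3A = 0x64.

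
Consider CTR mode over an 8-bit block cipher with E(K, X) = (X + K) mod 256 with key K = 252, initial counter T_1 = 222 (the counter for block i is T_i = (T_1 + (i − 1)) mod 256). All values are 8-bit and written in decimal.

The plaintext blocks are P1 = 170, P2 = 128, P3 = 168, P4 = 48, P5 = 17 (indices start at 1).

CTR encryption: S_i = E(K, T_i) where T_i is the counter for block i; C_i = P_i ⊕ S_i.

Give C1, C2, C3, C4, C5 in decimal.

C1: T = 222, S = E(K, T) = 218; 170 ⊕ 218 = 112.
C2: T = 223, S = E(K, T) = 219; 128 ⊕ 219 = 91.
C3: T = 224, S = E(K, T) = 220; 168 ⊕ 220 = 116.
C4: T = 225, S = E(K, T) = 221; 48 ⊕ 221 = 237.
C5: T = 226, S = E(K, T) = 222; 17 ⊕ 222 = 207.

C1 = 112, C2 = 91, C3 = 116, C4 = 237, C5 = 207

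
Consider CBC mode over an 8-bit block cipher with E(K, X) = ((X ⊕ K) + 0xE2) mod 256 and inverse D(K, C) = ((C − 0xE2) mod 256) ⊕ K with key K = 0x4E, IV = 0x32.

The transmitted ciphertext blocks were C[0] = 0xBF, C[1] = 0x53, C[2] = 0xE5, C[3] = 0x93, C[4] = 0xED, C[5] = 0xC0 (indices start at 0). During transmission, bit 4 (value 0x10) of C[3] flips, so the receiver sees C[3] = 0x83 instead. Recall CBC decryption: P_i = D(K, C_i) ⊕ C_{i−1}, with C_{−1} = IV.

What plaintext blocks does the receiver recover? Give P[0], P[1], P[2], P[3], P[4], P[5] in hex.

P[0] = 0xA1, P[1] = 0x80, P[2] = 0x1E, P[3] = 0x0A, P[4] = 0xC6, P[5] = 0x7D

Only C[3] changed, to 0x83. In CBC, a change in C_i garbles P_i and flips the same bit in P_{i+1}. Decrypting the received ciphertext:
P[0]: D(K, 0xBF) = 0x93; 0x93 ⊕ 0x32 = 0xA1.
P[1]: D(K, 0x53) = 0x3F; 0x3F ⊕ 0xBF = 0x80.
P[2]: D(K, 0xE5) = 0x4D; 0x4D ⊕ 0x53 = 0x1E.
P[3]: D(K, 0x83) = 0xEF; 0xEF ⊕ 0xE5 = 0x0A.
P[4]: D(K, 0xED) = 0x45; 0x45 ⊕ 0x83 = 0xC6.
P[5]: D(K, 0xC0) = 0x90; 0x90 ⊕ 0xED = 0x7D.
Blocks that differ from the original plaintext: P[3], P[4].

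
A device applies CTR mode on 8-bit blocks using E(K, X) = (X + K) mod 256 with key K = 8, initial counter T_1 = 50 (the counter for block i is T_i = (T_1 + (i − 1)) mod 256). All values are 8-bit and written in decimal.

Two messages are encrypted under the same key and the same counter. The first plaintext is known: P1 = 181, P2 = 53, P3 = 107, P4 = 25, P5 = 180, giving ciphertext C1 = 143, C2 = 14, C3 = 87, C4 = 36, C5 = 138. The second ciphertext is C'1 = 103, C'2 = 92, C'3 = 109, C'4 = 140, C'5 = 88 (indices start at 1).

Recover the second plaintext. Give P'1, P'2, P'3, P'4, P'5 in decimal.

P'1 = 93, P'2 = 103, P'3 = 81, P'4 = 177, P'5 = 102

In CTR with a reused counter, both messages share the same keystream S_i, so C_i ⊕ C'_i = P_i ⊕ P'_i and thus P'_i = P_i ⊕ C_i ⊕ C'_i.
P'1: 181 ⊕ 143 ⊕ 103 = 93.
P'2: 53 ⊕ 14 ⊕ 92 = 103.
P'3: 107 ⊕ 87 ⊕ 109 = 81.
P'4: 25 ⊕ 36 ⊕ 140 = 177.
P'5: 180 ⊕ 138 ⊕ 88 = 102.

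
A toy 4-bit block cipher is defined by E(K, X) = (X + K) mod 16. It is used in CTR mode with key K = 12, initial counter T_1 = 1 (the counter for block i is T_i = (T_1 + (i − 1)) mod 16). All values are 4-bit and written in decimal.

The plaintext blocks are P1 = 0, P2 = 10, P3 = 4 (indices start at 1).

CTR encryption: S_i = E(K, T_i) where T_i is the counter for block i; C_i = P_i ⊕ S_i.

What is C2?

C2 = 4

C1: T = 1, S = E(K, T) = 13; 0 ⊕ 13 = 13.
C2: T = 2, S = E(K, T) = 14; 10 ⊕ 14 = 4.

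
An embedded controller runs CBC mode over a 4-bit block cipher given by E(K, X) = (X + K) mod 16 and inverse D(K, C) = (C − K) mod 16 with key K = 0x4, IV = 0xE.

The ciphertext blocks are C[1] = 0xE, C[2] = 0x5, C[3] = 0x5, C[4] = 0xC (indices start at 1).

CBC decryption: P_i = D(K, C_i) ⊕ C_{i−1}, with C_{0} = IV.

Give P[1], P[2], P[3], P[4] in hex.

P[1]: D(K, 0xE) = 0xA; 0xA ⊕ 0xE = 0x4.
P[2]: D(K, 0x5) = 0x1; 0x1 ⊕ 0xE = 0xF.
P[3]: D(K, 0x5) = 0x1; 0x1 ⊕ 0x5 = 0x4.
P[4]: D(K, 0xC) = 0x8; 0x8 ⊕ 0x5 = 0xD.

P[1] = 0x4, P[2] = 0xF, P[3] = 0x4, P[4] = 0xD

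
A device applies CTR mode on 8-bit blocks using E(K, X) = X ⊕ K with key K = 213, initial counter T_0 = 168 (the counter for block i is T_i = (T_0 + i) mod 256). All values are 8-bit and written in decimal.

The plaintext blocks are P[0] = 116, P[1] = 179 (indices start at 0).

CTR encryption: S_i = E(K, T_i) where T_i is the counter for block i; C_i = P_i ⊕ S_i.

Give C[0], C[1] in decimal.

C[0] = 9, C[1] = 207

C[0]: T = 168, S = E(K, T) = 125; 116 ⊕ 125 = 9.
C[1]: T = 169, S = E(K, T) = 124; 179 ⊕ 124 = 207.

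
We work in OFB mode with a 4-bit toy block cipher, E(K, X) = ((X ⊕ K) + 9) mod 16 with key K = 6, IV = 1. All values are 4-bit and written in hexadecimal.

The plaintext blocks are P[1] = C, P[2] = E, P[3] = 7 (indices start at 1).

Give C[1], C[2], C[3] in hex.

OFB encryption: S_i = E(K, S_{i−1}) with S_{0} = IV; C_i = P_i ⊕ S_i.
C[1]: S = E(K, 1) = 0; C ⊕ 0 = C.
C[2]: S = E(K, 0) = F; E ⊕ F = 1.
C[3]: S = E(K, F) = 2; 7 ⊕ 2 = 5.

C[1] = C, C[2] = 1, C[3] = 5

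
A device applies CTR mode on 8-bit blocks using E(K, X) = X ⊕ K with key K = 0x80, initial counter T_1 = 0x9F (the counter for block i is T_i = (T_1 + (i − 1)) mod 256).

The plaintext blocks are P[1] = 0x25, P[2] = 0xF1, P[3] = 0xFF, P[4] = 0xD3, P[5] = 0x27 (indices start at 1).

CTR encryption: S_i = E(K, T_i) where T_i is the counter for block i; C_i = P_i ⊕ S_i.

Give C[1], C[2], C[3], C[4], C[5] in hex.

C[1]: T = 0x9F, S = E(K, T) = 0x1F; 0x25 ⊕ 0x1F = 0x3A.
C[2]: T = 0xA0, S = E(K, T) = 0x20; 0xF1 ⊕ 0x20 = 0xD1.
C[3]: T = 0xA1, S = E(K, T) = 0x21; 0xFF ⊕ 0x21 = 0xDE.
C[4]: T = 0xA2, S = E(K, T) = 0x22; 0xD3 ⊕ 0x22 = 0xF1.
C[5]: T = 0xA3, S = E(K, T) = 0x23; 0x27 ⊕ 0x23 = 0x04.

C[1] = 0x3A, C[2] = 0xD1, C[3] = 0xDE, C[4] = 0xF1, C[5] = 0x04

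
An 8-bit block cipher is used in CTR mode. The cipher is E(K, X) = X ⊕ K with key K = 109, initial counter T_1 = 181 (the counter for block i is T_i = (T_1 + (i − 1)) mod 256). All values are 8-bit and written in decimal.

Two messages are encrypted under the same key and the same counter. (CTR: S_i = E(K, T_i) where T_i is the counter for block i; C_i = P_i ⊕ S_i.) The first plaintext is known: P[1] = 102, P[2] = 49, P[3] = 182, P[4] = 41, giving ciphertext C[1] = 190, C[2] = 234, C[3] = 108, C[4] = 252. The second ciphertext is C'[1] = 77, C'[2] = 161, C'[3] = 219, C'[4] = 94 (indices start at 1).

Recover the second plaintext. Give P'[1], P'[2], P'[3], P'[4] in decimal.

P'[1] = 149, P'[2] = 122, P'[3] = 1, P'[4] = 139

In CTR with a reused counter, both messages share the same keystream S_i, so C_i ⊕ C'_i = P_i ⊕ P'_i and thus P'_i = P_i ⊕ C_i ⊕ C'_i.
P'[1]: 102 ⊕ 190 ⊕ 77 = 149.
P'[2]: 49 ⊕ 234 ⊕ 161 = 122.
P'[3]: 182 ⊕ 108 ⊕ 219 = 1.
P'[4]: 41 ⊕ 252 ⊕ 94 = 139.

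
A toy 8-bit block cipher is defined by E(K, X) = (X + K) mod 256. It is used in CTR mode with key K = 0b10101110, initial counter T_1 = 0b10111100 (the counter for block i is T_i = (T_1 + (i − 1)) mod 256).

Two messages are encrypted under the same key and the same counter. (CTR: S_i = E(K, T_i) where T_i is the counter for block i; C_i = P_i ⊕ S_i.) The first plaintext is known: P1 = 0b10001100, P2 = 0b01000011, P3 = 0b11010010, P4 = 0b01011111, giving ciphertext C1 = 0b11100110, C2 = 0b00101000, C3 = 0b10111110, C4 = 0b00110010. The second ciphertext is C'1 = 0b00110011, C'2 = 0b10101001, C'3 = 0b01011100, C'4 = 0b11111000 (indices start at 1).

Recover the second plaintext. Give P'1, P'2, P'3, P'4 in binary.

In CTR with a reused counter, both messages share the same keystream S_i, so C_i ⊕ C'_i = P_i ⊕ P'_i and thus P'_i = P_i ⊕ C_i ⊕ C'_i.
P'1: 0b10001100 ⊕ 0b11100110 ⊕ 0b00110011 = 0b01011001.
P'2: 0b01000011 ⊕ 0b00101000 ⊕ 0b10101001 = 0b11000010.
P'3: 0b11010010 ⊕ 0b10111110 ⊕ 0b01011100 = 0b00110000.
P'4: 0b01011111 ⊕ 0b00110010 ⊕ 0b11111000 = 0b10010101.

P'1 = 0b01011001, P'2 = 0b11000010, P'3 = 0b00110000, P'4 = 0b10010101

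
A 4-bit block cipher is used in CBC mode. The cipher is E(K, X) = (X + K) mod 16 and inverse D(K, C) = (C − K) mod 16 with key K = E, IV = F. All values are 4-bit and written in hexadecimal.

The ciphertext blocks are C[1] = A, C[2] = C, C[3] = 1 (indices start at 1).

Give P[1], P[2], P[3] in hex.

CBC decryption: P_i = D(K, C_i) ⊕ C_{i−1}, with C_{0} = IV.
P[1]: D(K, A) = C; C ⊕ F = 3.
P[2]: D(K, C) = E; E ⊕ A = 4.
P[3]: D(K, 1) = 3; 3 ⊕ C = F.

P[1] = 3, P[2] = 4, P[3] = F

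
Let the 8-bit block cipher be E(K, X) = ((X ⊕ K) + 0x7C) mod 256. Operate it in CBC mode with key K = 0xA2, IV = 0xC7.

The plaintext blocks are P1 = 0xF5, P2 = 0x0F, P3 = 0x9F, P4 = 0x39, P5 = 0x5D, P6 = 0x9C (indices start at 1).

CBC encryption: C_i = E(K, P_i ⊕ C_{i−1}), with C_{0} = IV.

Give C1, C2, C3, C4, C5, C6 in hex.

C1 = 0x0C, C2 = 0x1D, C3 = 0x9C, C4 = 0x83, C5 = 0xF8, C6 = 0x42

C1: P1 ⊕ 0xC7 = 0x32; E(K, 0x32) = 0x0C.
C2: P2 ⊕ 0x0C = 0x03; E(K, 0x03) = 0x1D.
C3: P3 ⊕ 0x1D = 0x82; E(K, 0x82) = 0x9C.
C4: P4 ⊕ 0x9C = 0xA5; E(K, 0xA5) = 0x83.
C5: P5 ⊕ 0x83 = 0xDE; E(K, 0xDE) = 0xF8.
C6: P6 ⊕ 0xF8 = 0x64; E(K, 0x64) = 0x42.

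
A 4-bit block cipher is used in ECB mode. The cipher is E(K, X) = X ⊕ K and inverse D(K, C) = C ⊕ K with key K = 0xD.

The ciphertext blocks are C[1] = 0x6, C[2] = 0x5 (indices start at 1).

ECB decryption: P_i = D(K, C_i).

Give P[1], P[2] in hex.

P[1] = 0xB, P[2] = 0x8

P[1]: D(K, 0x6) = 0xB.
P[2]: D(K, 0x5) = 0x8.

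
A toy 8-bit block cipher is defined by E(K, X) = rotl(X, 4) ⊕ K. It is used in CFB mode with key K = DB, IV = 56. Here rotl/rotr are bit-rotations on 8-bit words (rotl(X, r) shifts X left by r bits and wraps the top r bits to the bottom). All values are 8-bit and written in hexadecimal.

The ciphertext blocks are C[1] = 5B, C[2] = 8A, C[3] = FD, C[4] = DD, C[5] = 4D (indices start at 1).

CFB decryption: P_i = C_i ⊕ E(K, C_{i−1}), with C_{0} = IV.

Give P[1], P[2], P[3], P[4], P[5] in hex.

P[1] = E5, P[2] = E4, P[3] = 8E, P[4] = D9, P[5] = 4B

P[1]: E(K, 56) = BE; 5B ⊕ BE = E5.
P[2]: E(K, 5B) = 6E; 8A ⊕ 6E = E4.
P[3]: E(K, 8A) = 73; FD ⊕ 73 = 8E.
P[4]: E(K, FD) = 04; DD ⊕ 04 = D9.
P[5]: E(K, DD) = 06; 4D ⊕ 06 = 4B.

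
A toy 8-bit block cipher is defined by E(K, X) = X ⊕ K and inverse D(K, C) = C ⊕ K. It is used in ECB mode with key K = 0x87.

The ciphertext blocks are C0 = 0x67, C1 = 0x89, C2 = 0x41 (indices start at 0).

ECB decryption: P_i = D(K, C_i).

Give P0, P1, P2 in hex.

P0 = 0xE0, P1 = 0x0E, P2 = 0xC6

P0: D(K, 0x67) = 0xE0.
P1: D(K, 0x89) = 0x0E.
P2: D(K, 0x41) = 0xC6.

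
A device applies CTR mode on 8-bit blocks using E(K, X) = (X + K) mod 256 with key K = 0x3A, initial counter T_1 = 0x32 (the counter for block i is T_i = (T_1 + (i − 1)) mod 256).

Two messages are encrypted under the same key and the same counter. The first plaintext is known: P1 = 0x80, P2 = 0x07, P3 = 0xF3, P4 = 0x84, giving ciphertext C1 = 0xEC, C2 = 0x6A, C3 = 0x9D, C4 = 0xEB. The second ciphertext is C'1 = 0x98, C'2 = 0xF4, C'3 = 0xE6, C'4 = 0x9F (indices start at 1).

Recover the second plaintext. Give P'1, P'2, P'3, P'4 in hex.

In CTR with a reused counter, both messages share the same keystream S_i, so C_i ⊕ C'_i = P_i ⊕ P'_i and thus P'_i = P_i ⊕ C_i ⊕ C'_i.
P'1: 0x80 ⊕ 0xEC ⊕ 0x98 = 0xF4.
P'2: 0x07 ⊕ 0x6A ⊕ 0xF4 = 0x99.
P'3: 0xF3 ⊕ 0x9D ⊕ 0xE6 = 0x88.
P'4: 0x84 ⊕ 0xEB ⊕ 0x9F = 0xF0.

P'1 = 0xF4, P'2 = 0x99, P'3 = 0x88, P'4 = 0xF0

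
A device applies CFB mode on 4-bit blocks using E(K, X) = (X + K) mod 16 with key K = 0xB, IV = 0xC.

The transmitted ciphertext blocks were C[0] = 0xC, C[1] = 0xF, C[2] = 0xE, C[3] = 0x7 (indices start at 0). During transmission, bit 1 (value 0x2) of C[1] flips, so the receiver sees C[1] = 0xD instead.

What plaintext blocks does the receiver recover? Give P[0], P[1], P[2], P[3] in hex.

CFB decryption: P_i = C_i ⊕ E(K, C_{i−1}), with C_{−1} = IV.
Only C[1] changed, to 0xD. In CFB, a change in C_i flips the same bit in P_i and garbles P_{i+1}. Decrypting the received ciphertext:
P[0]: E(K, 0xC) = 0x7; 0xC ⊕ 0x7 = 0xB.
P[1]: E(K, 0xC) = 0x7; 0xD ⊕ 0x7 = 0xA.
P[2]: E(K, 0xD) = 0x8; 0xE ⊕ 0x8 = 0x6.
P[3]: E(K, 0xE) = 0x9; 0x7 ⊕ 0x9 = 0xE.
Blocks that differ from the original plaintext: P[1], P[2].

P[0] = 0xB, P[1] = 0xA, P[2] = 0x6, P[3] = 0xE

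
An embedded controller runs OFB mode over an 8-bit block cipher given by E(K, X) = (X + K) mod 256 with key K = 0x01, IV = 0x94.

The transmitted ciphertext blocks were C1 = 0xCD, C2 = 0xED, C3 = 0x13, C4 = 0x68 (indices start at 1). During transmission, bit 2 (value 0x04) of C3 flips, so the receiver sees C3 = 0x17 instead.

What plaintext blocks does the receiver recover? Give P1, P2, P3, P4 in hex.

OFB decryption: S_i = E(K, S_{i−1}) with S_{0} = IV; P_i = C_i ⊕ S_i.
Only C3 changed, to 0x17. In OFB, a change in C_i flips the same bit in P_i only; the keystream is unaffected. Decrypting the received ciphertext:
P1: S = E(K, 0x94) = 0x95; 0xCD ⊕ 0x95 = 0x58.
P2: S = E(K, 0x95) = 0x96; 0xED ⊕ 0x96 = 0x7B.
P3: S = E(K, 0x96) = 0x97; 0x17 ⊕ 0x97 = 0x80.
P4: S = E(K, 0x97) = 0x98; 0x68 ⊕ 0x98 = 0xF0.
Blocks that differ from the original plaintext: P3.

P1 = 0x58, P2 = 0x7B, P3 = 0x80, P4 = 0xF0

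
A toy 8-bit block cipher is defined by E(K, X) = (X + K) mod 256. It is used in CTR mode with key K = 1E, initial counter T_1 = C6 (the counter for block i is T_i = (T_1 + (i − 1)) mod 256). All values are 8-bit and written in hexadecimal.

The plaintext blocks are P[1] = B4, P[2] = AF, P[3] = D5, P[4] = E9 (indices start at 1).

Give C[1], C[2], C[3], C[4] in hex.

CTR encryption: S_i = E(K, T_i) where T_i is the counter for block i; C_i = P_i ⊕ S_i.
C[1]: T = C6, S = E(K, T) = E4; B4 ⊕ E4 = 50.
C[2]: T = C7, S = E(K, T) = E5; AF ⊕ E5 = 4A.
C[3]: T = C8, S = E(K, T) = E6; D5 ⊕ E6 = 33.
C[4]: T = C9, S = E(K, T) = E7; E9 ⊕ E7 = 0E.

C[1] = 50, C[2] = 4A, C[3] = 33, C[4] = 0E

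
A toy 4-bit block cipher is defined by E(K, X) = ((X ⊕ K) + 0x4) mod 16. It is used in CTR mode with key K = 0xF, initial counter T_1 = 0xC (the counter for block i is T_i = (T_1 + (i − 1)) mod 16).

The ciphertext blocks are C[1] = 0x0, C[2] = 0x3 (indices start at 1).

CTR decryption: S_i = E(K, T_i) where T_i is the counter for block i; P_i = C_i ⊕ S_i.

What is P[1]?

P[1]: T = 0xC, S = E(K, T) = 0x7; 0x0 ⊕ 0x7 = 0x7.

P[1] = 0x7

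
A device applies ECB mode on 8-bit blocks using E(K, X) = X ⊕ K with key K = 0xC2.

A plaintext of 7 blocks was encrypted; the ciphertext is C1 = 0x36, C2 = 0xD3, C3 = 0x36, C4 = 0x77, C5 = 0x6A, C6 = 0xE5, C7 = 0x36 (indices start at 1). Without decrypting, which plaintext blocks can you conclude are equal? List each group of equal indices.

P1 = P3 = P7

ECB encrypts each block independently with the same key, so equal ciphertext blocks imply equal plaintext blocks.
C1 = C3 = C7 = 0x36, so P1 = P3 = P7.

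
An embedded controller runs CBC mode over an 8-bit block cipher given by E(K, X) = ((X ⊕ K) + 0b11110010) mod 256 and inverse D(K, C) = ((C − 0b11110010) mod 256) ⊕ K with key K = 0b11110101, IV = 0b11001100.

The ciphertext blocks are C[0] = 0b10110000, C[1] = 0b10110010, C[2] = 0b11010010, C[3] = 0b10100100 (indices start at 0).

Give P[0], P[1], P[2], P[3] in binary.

CBC decryption: P_i = D(K, C_i) ⊕ C_{i−1}, with C_{−1} = IV.
P[0]: D(K, 0b10110000) = 0b01001011; 0b01001011 ⊕ 0b11001100 = 0b10000111.
P[1]: D(K, 0b10110010) = 0b00110101; 0b00110101 ⊕ 0b10110000 = 0b10000101.
P[2]: D(K, 0b11010010) = 0b00010101; 0b00010101 ⊕ 0b10110010 = 0b10100111.
P[3]: D(K, 0b10100100) = 0b01000111; 0b01000111 ⊕ 0b11010010 = 0b10010101.

P[0] = 0b10000111, P[1] = 0b10000101, P[2] = 0b10100111, P[3] = 0b10010101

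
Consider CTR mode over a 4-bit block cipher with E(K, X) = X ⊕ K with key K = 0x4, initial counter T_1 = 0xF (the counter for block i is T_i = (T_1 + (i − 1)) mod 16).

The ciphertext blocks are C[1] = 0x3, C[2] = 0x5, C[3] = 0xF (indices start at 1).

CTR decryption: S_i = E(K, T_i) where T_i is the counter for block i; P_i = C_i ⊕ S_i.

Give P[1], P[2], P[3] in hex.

P[1] = 0x8, P[2] = 0x1, P[3] = 0xA

P[1]: T = 0xF, S = E(K, T) = 0xB; 0x3 ⊕ 0xB = 0x8.
P[2]: T = 0x0, S = E(K, T) = 0x4; 0x5 ⊕ 0x4 = 0x1.
P[3]: T = 0x1, S = E(K, T) = 0x5; 0xF ⊕ 0x5 = 0xA.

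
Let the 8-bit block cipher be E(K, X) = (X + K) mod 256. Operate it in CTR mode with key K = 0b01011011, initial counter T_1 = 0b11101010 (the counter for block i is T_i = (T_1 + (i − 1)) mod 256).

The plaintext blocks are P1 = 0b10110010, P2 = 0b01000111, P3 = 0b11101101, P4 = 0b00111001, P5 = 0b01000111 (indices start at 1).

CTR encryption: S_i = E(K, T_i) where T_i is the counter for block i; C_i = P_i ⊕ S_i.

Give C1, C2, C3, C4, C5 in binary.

C1: T = 0b11101010, S = E(K, T) = 0b01000101; 0b10110010 ⊕ 0b01000101 = 0b11110111.
C2: T = 0b11101011, S = E(K, T) = 0b01000110; 0b01000111 ⊕ 0b01000110 = 0b00000001.
C3: T = 0b11101100, S = E(K, T) = 0b01000111; 0b11101101 ⊕ 0b01000111 = 0b10101010.
C4: T = 0b11101101, S = E(K, T) = 0b01001000; 0b00111001 ⊕ 0b01001000 = 0b01110001.
C5: T = 0b11101110, S = E(K, T) = 0b01001001; 0b01000111 ⊕ 0b01001001 = 0b00001110.

C1 = 0b11110111, C2 = 0b00000001, C3 = 0b10101010, C4 = 0b01110001, C5 = 0b00001110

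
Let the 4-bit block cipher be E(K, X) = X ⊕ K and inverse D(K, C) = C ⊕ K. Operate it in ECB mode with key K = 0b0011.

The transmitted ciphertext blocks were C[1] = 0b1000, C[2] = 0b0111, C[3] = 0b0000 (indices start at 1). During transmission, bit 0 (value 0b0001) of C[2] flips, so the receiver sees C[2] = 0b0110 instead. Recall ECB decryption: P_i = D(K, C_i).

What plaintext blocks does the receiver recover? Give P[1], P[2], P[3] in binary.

Only C[2] changed, to 0b0110. In ECB, a change in C_i affects only P_i. Decrypting the received ciphertext:
P[1]: D(K, 0b1000) = 0b1011.
P[2]: D(K, 0b0110) = 0b0101.
P[3]: D(K, 0b0000) = 0b0011.
Blocks that differ from the original plaintext: P[2].

P[1] = 0b1011, P[2] = 0b0101, P[3] = 0b0011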